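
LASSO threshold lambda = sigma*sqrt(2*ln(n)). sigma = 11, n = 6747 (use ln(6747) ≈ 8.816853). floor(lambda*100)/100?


ln(6747) ≈ 8.816853.
2*ln(n) ≈ 17.633706.
sqrt(2*ln(n)) ≈ sqrt(17.633706) ≈ 4.199251.
lambda ≈ 11*4.199251 = 46.191761.
floor(lambda*100)/100 = 46.19.

46.19


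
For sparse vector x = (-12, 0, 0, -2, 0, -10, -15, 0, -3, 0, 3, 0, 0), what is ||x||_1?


Non-zero entries: [(0, -12), (3, -2), (5, -10), (6, -15), (8, -3), (10, 3)]
Absolute values: [12, 2, 10, 15, 3, 3]
||x||_1 = sum = 45.

45


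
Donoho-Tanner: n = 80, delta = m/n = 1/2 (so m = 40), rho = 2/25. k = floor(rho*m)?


m = 1/2*80 = 40.
rho = 2/25.
rho*m = 2/25*40 = 3.2.
k = floor(3.2) = 3.

3


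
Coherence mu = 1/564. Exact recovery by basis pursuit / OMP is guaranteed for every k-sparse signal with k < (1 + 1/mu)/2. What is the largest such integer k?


1/mu = 564.
1 + 1/mu = 565.
(1 + 1/mu)/2 = 282.5 is not an integer, so k_max = floor(282.5) = 282.

282


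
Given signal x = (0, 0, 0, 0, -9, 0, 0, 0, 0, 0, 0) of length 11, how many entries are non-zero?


Non-zero positions: [4].
Sparsity = 1.

1


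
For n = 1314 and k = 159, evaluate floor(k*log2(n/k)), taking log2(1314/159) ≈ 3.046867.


log2(n/k) = log2(1314/159) ≈ 3.046867.
k*log2(n/k) ≈ 159*3.046867 = 484.451853.
floor(484.451853) = 484.

484


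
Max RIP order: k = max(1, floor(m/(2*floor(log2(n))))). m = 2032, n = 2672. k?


floor(log2(2672)) = 11.
2*11 = 22.
m/(2*floor(log2(n))) = 2032/22 ≈ 92.3636.
floor = 92.
k = max(1, 92) = 92.

92


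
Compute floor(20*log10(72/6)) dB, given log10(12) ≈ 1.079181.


||x||/||e|| = 72/6 = 12.
log10(12) ≈ 1.079181.
20*log10(||x||/||e||) ≈ 20*1.079181 = 21.58362.
floor(21.58362) = 21.

21


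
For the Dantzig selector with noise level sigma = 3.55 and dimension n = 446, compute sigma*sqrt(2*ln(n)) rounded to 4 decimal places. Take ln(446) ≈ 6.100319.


ln(446) ≈ 6.100319.
2*ln(n) ≈ 12.200638.
sqrt(2*ln(n)) ≈ sqrt(12.200638) ≈ 3.492941.
threshold ≈ 3.55*3.492941 = 12.39994055 ≈ 12.3999.

12.3999


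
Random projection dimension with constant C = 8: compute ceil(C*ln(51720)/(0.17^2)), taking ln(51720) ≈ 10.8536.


ln(51720) ≈ 10.8536.
eps^2 = 0.17^2 = 0.0289.
C*ln(N)/eps^2 ≈ 8*10.8536/0.0289 ≈ 3004.4567.
m = ceil(3004.4567) = 3005.

3005


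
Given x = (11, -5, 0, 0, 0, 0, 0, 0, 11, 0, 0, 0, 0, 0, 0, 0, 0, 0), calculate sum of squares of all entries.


Non-zero entries: [(0, 11), (1, -5), (8, 11)]
Squares: [121, 25, 121]
||x||_2^2 = sum = 267.

267


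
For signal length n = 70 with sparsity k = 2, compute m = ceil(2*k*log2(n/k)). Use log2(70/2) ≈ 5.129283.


log2(n/k) = log2(70/2) ≈ 5.129283.
2*k*log2(n/k) ≈ 2*2*5.129283 = 20.517132.
m = ceil(20.517132) = 21.

21


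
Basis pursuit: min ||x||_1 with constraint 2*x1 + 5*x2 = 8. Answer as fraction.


Axis intercepts:
  x1 = 4, x2 = 0: L1 = 4
  x1 = 0, x2 = 8/5: L1 = 8/5
x* = (0, 8/5)
||x*||_1 = 8/5.

8/5


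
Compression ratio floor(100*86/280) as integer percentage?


100*m/n = 100*86/280 ≈ 30.7143.
floor = 30.

30


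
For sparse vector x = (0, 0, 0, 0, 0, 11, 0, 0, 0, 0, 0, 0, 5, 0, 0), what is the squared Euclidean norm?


Non-zero entries: [(5, 11), (12, 5)]
Squares: [121, 25]
||x||_2^2 = sum = 146.

146


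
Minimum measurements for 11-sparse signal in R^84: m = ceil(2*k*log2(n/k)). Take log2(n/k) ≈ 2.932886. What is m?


log2(n/k) = log2(84/11) ≈ 2.932886.
2*k*log2(n/k) ≈ 2*11*2.932886 = 64.523492.
m = ceil(64.523492) = 65.

65


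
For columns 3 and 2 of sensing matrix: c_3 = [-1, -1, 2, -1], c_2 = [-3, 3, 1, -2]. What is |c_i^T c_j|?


Inner product: -1*-3 + -1*3 + 2*1 + -1*-2
Products: [3, -3, 2, 2]
Sum = 4.
|dot| = 4.

4


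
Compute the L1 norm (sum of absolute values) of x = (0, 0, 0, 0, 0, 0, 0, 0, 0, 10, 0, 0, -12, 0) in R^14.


Non-zero entries: [(9, 10), (12, -12)]
Absolute values: [10, 12]
||x||_1 = sum = 22.

22


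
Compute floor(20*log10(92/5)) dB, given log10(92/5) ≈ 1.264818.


||x||/||e|| = 92/5.
log10(92/5) ≈ 1.264818.
20*log10(||x||/||e||) ≈ 20*1.264818 = 25.29636.
floor(25.29636) = 25.

25


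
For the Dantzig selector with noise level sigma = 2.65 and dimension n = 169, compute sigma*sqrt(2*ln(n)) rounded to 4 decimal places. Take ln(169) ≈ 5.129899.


ln(169) ≈ 5.129899.
2*ln(n) ≈ 10.259798.
sqrt(2*ln(n)) ≈ sqrt(10.259798) ≈ 3.203092.
threshold ≈ 2.65*3.203092 = 8.4881938 ≈ 8.4882.

8.4882


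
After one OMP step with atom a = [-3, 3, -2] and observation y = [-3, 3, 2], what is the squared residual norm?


a^T a = 22.
a^T y = 14.
coeff = 14/22 = 7/11.
||r||^2 = 144/11.

144/11


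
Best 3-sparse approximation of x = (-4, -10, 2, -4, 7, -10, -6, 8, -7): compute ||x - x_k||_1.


Sorted |x_i| descending: [10, 10, 8, 7, 7, 6, 4, 4, 2]
Keep top 3: [10, 10, 8]
Tail entries: [7, 7, 6, 4, 4, 2]
L1 error = sum of tail = 30.

30


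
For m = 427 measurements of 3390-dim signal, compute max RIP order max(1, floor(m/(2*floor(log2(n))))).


floor(log2(3390)) = 11.
2*11 = 22.
m/(2*floor(log2(n))) = 427/22 ≈ 19.4091.
floor = 19.
k = max(1, 19) = 19.

19


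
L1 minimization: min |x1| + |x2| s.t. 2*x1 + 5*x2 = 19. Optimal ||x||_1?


Axis intercepts:
  x1 = 19/2, x2 = 0: L1 = 19/2
  x1 = 0, x2 = 19/5: L1 = 19/5
x* = (0, 19/5)
||x*||_1 = 19/5.

19/5


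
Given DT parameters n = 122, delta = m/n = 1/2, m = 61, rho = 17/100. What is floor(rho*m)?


m = 1/2*122 = 61.
rho = 17/100.
rho*m = 17/100*61 = 10.37.
k = floor(10.37) = 10.

10


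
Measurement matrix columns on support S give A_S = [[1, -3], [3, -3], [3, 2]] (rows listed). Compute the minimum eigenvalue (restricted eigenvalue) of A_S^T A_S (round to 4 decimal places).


A_S^T A_S = [[19, -6], [-6, 22]].
trace = 41.
det = 382.
disc = trace^2 - 4*det = 1681 - 4*382 = 153.
sqrt(153) ≈ 12.369317.
lam_min = (41 - sqrt(153))/2 ≈ (41 - 12.369317)/2 = 14.3153415 ≈ 14.3153.

14.3153


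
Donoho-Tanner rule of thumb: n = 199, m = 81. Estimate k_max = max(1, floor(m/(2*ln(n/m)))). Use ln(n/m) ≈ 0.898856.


n/m = 199/81.
ln(n/m) ≈ 0.898856.
2*ln(n/m) ≈ 1.797712.
m/(2*ln(n/m)) ≈ 81/1.797712 ≈ 45.0573.
floor = 45.
k_max = max(1, 45) = 45.

45


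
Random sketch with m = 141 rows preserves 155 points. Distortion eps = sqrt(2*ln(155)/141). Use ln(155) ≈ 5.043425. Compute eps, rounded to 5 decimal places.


ln(155) ≈ 5.043425.
2*ln(N)/m ≈ 2*5.043425/141 ≈ 0.07153794.
eps = sqrt(0.07153794) ≈ 0.2674658 ≈ 0.26747.

0.26747


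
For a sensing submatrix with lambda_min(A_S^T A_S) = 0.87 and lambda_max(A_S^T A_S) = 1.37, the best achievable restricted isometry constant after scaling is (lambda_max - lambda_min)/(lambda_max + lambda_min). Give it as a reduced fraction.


lambda_max - lambda_min = 1.37 - 0.87 = 0.50.
lambda_max + lambda_min = 1.37 + 0.87 = 2.24.
delta = 0.50/2.24 = 50/224 = 25/112.

25/112


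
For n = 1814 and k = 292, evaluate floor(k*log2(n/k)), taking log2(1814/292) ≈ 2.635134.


log2(n/k) = log2(1814/292) ≈ 2.635134.
k*log2(n/k) ≈ 292*2.635134 = 769.459128.
floor(769.459128) = 769.

769


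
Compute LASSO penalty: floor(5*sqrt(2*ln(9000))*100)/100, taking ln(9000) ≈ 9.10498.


ln(9000) ≈ 9.10498.
2*ln(n) ≈ 18.20996.
sqrt(2*ln(n)) ≈ sqrt(18.20996) ≈ 4.267313.
lambda ≈ 5*4.267313 = 21.336565.
floor(lambda*100)/100 = 21.33.

21.33


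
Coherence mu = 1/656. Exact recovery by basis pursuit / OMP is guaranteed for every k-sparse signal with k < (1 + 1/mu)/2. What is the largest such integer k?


1/mu = 656.
1 + 1/mu = 657.
(1 + 1/mu)/2 = 328.5 is not an integer, so k_max = floor(328.5) = 328.

328


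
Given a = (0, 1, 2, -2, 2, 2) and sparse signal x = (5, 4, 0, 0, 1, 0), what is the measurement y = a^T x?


Non-zero terms: ['0*5', '1*4', '2*1']
Products: [0, 4, 2]
y = sum = 6.

6


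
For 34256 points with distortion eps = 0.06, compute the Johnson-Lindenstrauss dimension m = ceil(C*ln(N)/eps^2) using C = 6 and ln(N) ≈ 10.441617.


ln(34256) ≈ 10.441617.
eps^2 = 0.06^2 = 0.0036.
C*ln(N)/eps^2 ≈ 6*10.441617/0.0036 ≈ 17402.695.
m = ceil(17402.695) = 17403.

17403


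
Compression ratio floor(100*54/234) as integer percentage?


100*m/n = 100*54/234 ≈ 23.0769.
floor = 23.

23


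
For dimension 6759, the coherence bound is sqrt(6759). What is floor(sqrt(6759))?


82^2 = 6724 <= 6759 < 6889 = 83^2, so 82 <= sqrt(6759) < 83.
floor(sqrt(6759)) = 82.

82


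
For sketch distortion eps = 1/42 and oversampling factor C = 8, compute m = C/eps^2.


1/eps = 42.
(1/eps)^2 = 1764.
m = 8*1764 = 14112.

14112


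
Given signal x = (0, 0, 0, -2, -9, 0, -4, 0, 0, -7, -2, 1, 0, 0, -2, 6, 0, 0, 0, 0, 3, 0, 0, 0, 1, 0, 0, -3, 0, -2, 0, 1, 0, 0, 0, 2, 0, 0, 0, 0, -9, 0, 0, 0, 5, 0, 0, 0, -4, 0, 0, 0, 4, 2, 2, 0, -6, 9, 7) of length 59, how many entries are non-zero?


Non-zero positions: [3, 4, 6, 9, 10, 11, 14, 15, 20, 24, 27, 29, 31, 35, 40, 44, 48, 52, 53, 54, 56, 57, 58].
Sparsity = 23.

23


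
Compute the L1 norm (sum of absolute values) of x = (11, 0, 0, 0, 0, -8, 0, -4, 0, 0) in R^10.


Non-zero entries: [(0, 11), (5, -8), (7, -4)]
Absolute values: [11, 8, 4]
||x||_1 = sum = 23.

23


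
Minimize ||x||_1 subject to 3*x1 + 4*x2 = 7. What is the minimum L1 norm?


Axis intercepts:
  x1 = 7/3, x2 = 0: L1 = 7/3
  x1 = 0, x2 = 7/4: L1 = 7/4
x* = (0, 7/4)
||x*||_1 = 7/4.

7/4


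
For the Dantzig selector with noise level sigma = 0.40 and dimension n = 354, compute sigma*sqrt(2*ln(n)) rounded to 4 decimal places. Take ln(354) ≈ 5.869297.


ln(354) ≈ 5.869297.
2*ln(n) ≈ 11.738594.
sqrt(2*ln(n)) ≈ sqrt(11.738594) ≈ 3.426163.
threshold ≈ 0.40*3.426163 = 1.3704652 ≈ 1.3705.

1.3705


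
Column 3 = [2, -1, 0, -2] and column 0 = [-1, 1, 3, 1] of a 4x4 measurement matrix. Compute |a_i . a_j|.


Inner product: 2*-1 + -1*1 + 0*3 + -2*1
Products: [-2, -1, 0, -2]
Sum = -5.
|dot| = 5.

5


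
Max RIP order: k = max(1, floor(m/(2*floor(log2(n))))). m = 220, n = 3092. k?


floor(log2(3092)) = 11.
2*11 = 22.
m/(2*floor(log2(n))) = 220/22 ≈ 10.0.
floor = 10.
k = max(1, 10) = 10.

10


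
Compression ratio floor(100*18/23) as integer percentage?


100*m/n = 100*18/23 ≈ 78.2609.
floor = 78.

78


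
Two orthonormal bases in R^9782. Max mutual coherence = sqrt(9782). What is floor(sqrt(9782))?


98^2 = 9604 <= 9782 < 9801 = 99^2, so 98 <= sqrt(9782) < 99.
floor(sqrt(9782)) = 98.

98


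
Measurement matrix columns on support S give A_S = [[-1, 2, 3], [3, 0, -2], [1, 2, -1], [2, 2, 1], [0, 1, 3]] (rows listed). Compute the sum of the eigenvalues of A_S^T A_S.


Sum of eigenvalues of A_S^T A_S = trace(A_S^T A_S) = sum of squared column norms of A_S.
A_S^T A_S diagonal: [15, 13, 24].
trace = 15 + 13 + 24 = 52.

52


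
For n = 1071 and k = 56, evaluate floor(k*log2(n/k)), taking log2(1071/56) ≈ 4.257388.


log2(n/k) = log2(1071/56) ≈ 4.257388.
k*log2(n/k) ≈ 56*4.257388 = 238.413728.
floor(238.413728) = 238.

238


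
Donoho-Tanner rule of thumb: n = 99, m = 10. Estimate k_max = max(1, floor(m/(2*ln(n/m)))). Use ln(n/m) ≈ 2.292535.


n/m = 99/10.
ln(n/m) ≈ 2.292535.
2*ln(n/m) ≈ 4.58507.
m/(2*ln(n/m)) ≈ 10/4.58507 ≈ 2.181.
floor = 2.
k_max = max(1, 2) = 2.

2


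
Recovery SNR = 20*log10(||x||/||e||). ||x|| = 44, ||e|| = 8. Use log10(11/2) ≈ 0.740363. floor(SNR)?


||x||/||e|| = 44/8 = 11/2.
log10(11/2) ≈ 0.740363.
20*log10(||x||/||e||) ≈ 20*0.740363 = 14.80726.
floor(14.80726) = 14.

14


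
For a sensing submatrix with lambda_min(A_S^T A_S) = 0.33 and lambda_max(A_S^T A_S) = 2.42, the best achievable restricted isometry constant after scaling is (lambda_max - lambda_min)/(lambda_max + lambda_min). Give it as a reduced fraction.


lambda_max - lambda_min = 2.42 - 0.33 = 2.09.
lambda_max + lambda_min = 2.42 + 0.33 = 2.75.
delta = 2.09/2.75 = 209/275 = 19/25.

19/25


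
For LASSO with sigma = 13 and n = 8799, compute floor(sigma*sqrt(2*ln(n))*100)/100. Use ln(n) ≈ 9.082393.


ln(8799) ≈ 9.082393.
2*ln(n) ≈ 18.164786.
sqrt(2*ln(n)) ≈ sqrt(18.164786) ≈ 4.262017.
lambda ≈ 13*4.262017 = 55.406221.
floor(lambda*100)/100 = 55.40.

55.40


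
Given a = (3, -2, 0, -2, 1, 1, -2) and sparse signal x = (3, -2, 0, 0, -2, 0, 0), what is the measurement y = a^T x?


Non-zero terms: ['3*3', '-2*-2', '1*-2']
Products: [9, 4, -2]
y = sum = 11.

11


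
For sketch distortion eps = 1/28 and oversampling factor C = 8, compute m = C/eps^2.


1/eps = 28.
(1/eps)^2 = 784.
m = 8*784 = 6272.

6272


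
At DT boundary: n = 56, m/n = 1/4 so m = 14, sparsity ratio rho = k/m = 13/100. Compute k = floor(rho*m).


m = 1/4*56 = 14.
rho = 13/100.
rho*m = 13/100*14 = 1.82.
k = floor(1.82) = 1.

1


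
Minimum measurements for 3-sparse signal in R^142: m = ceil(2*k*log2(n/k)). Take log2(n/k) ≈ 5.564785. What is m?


log2(n/k) = log2(142/3) ≈ 5.564785.
2*k*log2(n/k) ≈ 2*3*5.564785 = 33.38871.
m = ceil(33.38871) = 34.

34


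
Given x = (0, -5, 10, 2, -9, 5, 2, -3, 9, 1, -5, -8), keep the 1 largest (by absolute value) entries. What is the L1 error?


Sorted |x_i| descending: [10, 9, 9, 8, 5, 5, 5, 3, 2, 2, 1, 0]
Keep top 1: [10]
Tail entries: [9, 9, 8, 5, 5, 5, 3, 2, 2, 1, 0]
L1 error = sum of tail = 49.

49


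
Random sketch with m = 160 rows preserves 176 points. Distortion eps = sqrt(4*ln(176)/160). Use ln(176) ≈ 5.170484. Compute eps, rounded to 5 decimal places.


ln(176) ≈ 5.170484.
4*ln(N)/m ≈ 4*5.170484/160 ≈ 0.1292621.
eps = sqrt(0.1292621) ≈ 0.3595304 ≈ 0.35953.

0.35953


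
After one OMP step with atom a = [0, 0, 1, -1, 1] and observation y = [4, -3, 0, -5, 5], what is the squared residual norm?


a^T a = 3.
a^T y = 10.
coeff = 10/3 = 10/3.
||r||^2 = 125/3.

125/3


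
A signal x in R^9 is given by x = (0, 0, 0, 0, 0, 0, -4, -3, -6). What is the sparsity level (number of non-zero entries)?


Non-zero positions: [6, 7, 8].
Sparsity = 3.

3


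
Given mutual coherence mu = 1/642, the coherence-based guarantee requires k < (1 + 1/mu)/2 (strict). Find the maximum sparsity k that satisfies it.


1/mu = 642.
1 + 1/mu = 643.
(1 + 1/mu)/2 = 321.5 is not an integer, so k_max = floor(321.5) = 321.

321


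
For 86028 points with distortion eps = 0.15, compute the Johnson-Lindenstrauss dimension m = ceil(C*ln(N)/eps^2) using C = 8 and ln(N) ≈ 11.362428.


ln(86028) ≈ 11.362428.
eps^2 = 0.15^2 = 0.0225.
C*ln(N)/eps^2 ≈ 8*11.362428/0.0225 ≈ 4039.9744.
m = ceil(4039.9744) = 4040.

4040


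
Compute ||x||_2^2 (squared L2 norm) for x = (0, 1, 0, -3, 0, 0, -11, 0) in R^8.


Non-zero entries: [(1, 1), (3, -3), (6, -11)]
Squares: [1, 9, 121]
||x||_2^2 = sum = 131.

131


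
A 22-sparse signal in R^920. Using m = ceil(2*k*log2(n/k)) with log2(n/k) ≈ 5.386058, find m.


log2(n/k) = log2(920/22) ≈ 5.386058.
2*k*log2(n/k) ≈ 2*22*5.386058 = 236.986552.
m = ceil(236.986552) = 237.

237


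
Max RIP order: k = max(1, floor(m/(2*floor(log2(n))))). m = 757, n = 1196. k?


floor(log2(1196)) = 10.
2*10 = 20.
m/(2*floor(log2(n))) = 757/20 ≈ 37.85.
floor = 37.
k = max(1, 37) = 37.

37


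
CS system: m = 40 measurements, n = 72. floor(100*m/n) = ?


100*m/n = 100*40/72 ≈ 55.5556.
floor = 55.

55


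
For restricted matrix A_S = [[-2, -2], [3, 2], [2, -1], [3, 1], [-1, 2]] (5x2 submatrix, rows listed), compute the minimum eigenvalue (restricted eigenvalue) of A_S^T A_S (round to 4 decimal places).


A_S^T A_S = [[27, 9], [9, 14]].
trace = 41.
det = 297.
disc = trace^2 - 4*det = 1681 - 4*297 = 493.
sqrt(493) ≈ 22.203603.
lam_min = (41 - sqrt(493))/2 ≈ (41 - 22.203603)/2 = 9.3981985 ≈ 9.3982.

9.3982


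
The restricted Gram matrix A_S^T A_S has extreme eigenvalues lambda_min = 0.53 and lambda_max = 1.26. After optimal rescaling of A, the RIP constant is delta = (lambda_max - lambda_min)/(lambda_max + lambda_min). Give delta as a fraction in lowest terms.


lambda_max - lambda_min = 1.26 - 0.53 = 0.73.
lambda_max + lambda_min = 1.26 + 0.53 = 1.79.
delta = 0.73/1.79 = 73/179.

73/179


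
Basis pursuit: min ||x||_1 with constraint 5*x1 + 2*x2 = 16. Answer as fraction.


Axis intercepts:
  x1 = 16/5, x2 = 0: L1 = 16/5
  x1 = 0, x2 = 8: L1 = 8
x* = (16/5, 0)
||x*||_1 = 16/5.

16/5


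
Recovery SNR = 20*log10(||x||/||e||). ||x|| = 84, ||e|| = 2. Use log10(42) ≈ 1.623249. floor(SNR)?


||x||/||e|| = 84/2 = 42.
log10(42) ≈ 1.623249.
20*log10(||x||/||e||) ≈ 20*1.623249 = 32.46498.
floor(32.46498) = 32.

32


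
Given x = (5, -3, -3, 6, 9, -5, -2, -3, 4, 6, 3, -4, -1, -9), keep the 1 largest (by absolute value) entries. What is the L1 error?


Sorted |x_i| descending: [9, 9, 6, 6, 5, 5, 4, 4, 3, 3, 3, 3, 2, 1]
Keep top 1: [9]
Tail entries: [9, 6, 6, 5, 5, 4, 4, 3, 3, 3, 3, 2, 1]
L1 error = sum of tail = 54.

54


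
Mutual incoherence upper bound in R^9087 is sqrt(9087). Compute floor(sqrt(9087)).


95^2 = 9025 <= 9087 < 9216 = 96^2, so 95 <= sqrt(9087) < 96.
floor(sqrt(9087)) = 95.

95


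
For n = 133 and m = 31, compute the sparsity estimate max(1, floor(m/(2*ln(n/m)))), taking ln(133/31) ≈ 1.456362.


n/m = 133/31.
ln(n/m) ≈ 1.456362.
2*ln(n/m) ≈ 2.912724.
m/(2*ln(n/m)) ≈ 31/2.912724 ≈ 10.643.
floor = 10.
k_max = max(1, 10) = 10.

10


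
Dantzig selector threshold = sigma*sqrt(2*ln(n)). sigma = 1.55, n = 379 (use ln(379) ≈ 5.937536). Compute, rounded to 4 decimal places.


ln(379) ≈ 5.937536.
2*ln(n) ≈ 11.875072.
sqrt(2*ln(n)) ≈ sqrt(11.875072) ≈ 3.446023.
threshold ≈ 1.55*3.446023 = 5.34133565 ≈ 5.3413.

5.3413


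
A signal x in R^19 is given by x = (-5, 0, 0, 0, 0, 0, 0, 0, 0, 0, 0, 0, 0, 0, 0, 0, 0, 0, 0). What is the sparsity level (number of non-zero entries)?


Non-zero positions: [0].
Sparsity = 1.

1


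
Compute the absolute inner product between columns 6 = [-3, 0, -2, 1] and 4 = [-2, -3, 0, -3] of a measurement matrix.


Inner product: -3*-2 + 0*-3 + -2*0 + 1*-3
Products: [6, 0, 0, -3]
Sum = 3.
|dot| = 3.

3


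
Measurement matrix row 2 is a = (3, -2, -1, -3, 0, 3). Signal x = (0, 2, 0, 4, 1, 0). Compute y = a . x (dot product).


Non-zero terms: ['-2*2', '-3*4', '0*1']
Products: [-4, -12, 0]
y = sum = -16.

-16


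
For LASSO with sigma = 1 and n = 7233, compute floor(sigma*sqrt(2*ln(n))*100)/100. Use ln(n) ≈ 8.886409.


ln(7233) ≈ 8.886409.
2*ln(n) ≈ 17.772818.
sqrt(2*ln(n)) ≈ sqrt(17.772818) ≈ 4.215782.
lambda ≈ 1*4.215782 = 4.215782.
floor(lambda*100)/100 = 4.21.

4.21


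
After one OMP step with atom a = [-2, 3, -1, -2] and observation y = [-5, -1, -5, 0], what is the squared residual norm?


a^T a = 18.
a^T y = 12.
coeff = 12/18 = 2/3.
||r||^2 = 43.

43


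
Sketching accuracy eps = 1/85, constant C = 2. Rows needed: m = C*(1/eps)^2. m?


1/eps = 85.
(1/eps)^2 = 7225.
m = 2*7225 = 14450.

14450


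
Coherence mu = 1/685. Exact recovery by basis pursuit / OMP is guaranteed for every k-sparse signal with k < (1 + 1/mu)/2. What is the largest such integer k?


1/mu = 685.
1 + 1/mu = 686.
(1 + 1/mu)/2 = 343 is an integer and the inequality is strict, so k_max = 343 - 1 = 342.

342


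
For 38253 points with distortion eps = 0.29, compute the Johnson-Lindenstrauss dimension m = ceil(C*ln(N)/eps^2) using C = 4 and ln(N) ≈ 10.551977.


ln(38253) ≈ 10.551977.
eps^2 = 0.29^2 = 0.0841.
C*ln(N)/eps^2 ≈ 4*10.551977/0.0841 ≈ 501.8776.
m = ceil(501.8776) = 502.

502


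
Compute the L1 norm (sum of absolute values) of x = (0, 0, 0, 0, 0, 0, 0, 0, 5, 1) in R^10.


Non-zero entries: [(8, 5), (9, 1)]
Absolute values: [5, 1]
||x||_1 = sum = 6.

6


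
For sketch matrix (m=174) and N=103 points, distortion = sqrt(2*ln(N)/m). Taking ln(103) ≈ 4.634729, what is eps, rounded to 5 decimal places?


ln(103) ≈ 4.634729.
2*ln(N)/m ≈ 2*4.634729/174 ≈ 0.05327275.
eps = sqrt(0.05327275) ≈ 0.2308089 ≈ 0.23081.

0.23081


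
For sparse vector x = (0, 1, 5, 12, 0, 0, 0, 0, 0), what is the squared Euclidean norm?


Non-zero entries: [(1, 1), (2, 5), (3, 12)]
Squares: [1, 25, 144]
||x||_2^2 = sum = 170.

170


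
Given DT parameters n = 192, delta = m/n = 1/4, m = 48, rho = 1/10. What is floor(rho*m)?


m = 1/4*192 = 48.
rho = 1/10.
rho*m = 1/10*48 = 4.8.
k = floor(4.8) = 4.

4


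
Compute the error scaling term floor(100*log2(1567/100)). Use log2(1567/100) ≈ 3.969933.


log2(n/k) = log2(1567/100) ≈ 3.969933.
k*log2(n/k) ≈ 100*3.969933 = 396.9933.
floor(396.9933) = 396.

396


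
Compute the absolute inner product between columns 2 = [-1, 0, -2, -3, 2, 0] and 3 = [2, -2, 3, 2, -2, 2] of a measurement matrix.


Inner product: -1*2 + 0*-2 + -2*3 + -3*2 + 2*-2 + 0*2
Products: [-2, 0, -6, -6, -4, 0]
Sum = -18.
|dot| = 18.

18


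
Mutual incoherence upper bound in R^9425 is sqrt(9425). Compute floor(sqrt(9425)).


97^2 = 9409 <= 9425 < 9604 = 98^2, so 97 <= sqrt(9425) < 98.
floor(sqrt(9425)) = 97.

97


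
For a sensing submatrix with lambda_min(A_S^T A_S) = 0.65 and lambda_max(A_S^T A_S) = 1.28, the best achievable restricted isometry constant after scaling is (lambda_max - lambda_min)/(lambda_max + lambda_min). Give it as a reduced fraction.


lambda_max - lambda_min = 1.28 - 0.65 = 0.63.
lambda_max + lambda_min = 1.28 + 0.65 = 1.93.
delta = 0.63/1.93 = 63/193.

63/193


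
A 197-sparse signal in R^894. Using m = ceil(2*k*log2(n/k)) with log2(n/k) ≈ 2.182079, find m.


log2(n/k) = log2(894/197) ≈ 2.182079.
2*k*log2(n/k) ≈ 2*197*2.182079 = 859.739126.
m = ceil(859.739126) = 860.

860


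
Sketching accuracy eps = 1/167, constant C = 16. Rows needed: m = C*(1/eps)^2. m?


1/eps = 167.
(1/eps)^2 = 27889.
m = 16*27889 = 446224.

446224


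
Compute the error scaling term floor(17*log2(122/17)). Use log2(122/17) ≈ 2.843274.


log2(n/k) = log2(122/17) ≈ 2.843274.
k*log2(n/k) ≈ 17*2.843274 = 48.335658.
floor(48.335658) = 48.

48


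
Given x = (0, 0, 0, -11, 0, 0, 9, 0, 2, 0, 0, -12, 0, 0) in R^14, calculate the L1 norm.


Non-zero entries: [(3, -11), (6, 9), (8, 2), (11, -12)]
Absolute values: [11, 9, 2, 12]
||x||_1 = sum = 34.

34


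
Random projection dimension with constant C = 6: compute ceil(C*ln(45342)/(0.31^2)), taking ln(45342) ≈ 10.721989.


ln(45342) ≈ 10.721989.
eps^2 = 0.31^2 = 0.0961.
C*ln(N)/eps^2 ≈ 6*10.721989/0.0961 ≈ 669.427.
m = ceil(669.427) = 670.

670


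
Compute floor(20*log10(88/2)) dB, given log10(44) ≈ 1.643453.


||x||/||e|| = 88/2 = 44.
log10(44) ≈ 1.643453.
20*log10(||x||/||e||) ≈ 20*1.643453 = 32.86906.
floor(32.86906) = 32.

32


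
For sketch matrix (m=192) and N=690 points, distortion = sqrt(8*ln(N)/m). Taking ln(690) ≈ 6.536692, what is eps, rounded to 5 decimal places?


ln(690) ≈ 6.536692.
8*ln(N)/m ≈ 8*6.536692/192 ≈ 0.27236217.
eps = sqrt(0.27236217) ≈ 0.5218833 ≈ 0.52188.

0.52188


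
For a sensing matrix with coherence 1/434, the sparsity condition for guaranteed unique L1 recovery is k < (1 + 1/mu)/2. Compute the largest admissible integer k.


1/mu = 434.
1 + 1/mu = 435.
(1 + 1/mu)/2 = 217.5 is not an integer, so k_max = floor(217.5) = 217.

217


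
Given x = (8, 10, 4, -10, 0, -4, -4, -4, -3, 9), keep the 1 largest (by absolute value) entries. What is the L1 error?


Sorted |x_i| descending: [10, 10, 9, 8, 4, 4, 4, 4, 3, 0]
Keep top 1: [10]
Tail entries: [10, 9, 8, 4, 4, 4, 4, 3, 0]
L1 error = sum of tail = 46.

46


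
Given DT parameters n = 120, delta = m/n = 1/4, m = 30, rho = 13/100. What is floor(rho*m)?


m = 1/4*120 = 30.
rho = 13/100.
rho*m = 13/100*30 = 3.9.
k = floor(3.9) = 3.

3


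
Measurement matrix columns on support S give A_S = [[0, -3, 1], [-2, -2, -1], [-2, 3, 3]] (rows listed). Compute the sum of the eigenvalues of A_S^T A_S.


Sum of eigenvalues of A_S^T A_S = trace(A_S^T A_S) = sum of squared column norms of A_S.
A_S^T A_S diagonal: [8, 22, 11].
trace = 8 + 22 + 11 = 41.

41


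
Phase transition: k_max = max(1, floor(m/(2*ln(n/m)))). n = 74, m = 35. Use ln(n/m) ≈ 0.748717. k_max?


n/m = 74/35.
ln(n/m) ≈ 0.748717.
2*ln(n/m) ≈ 1.497434.
m/(2*ln(n/m)) ≈ 35/1.497434 ≈ 23.3733.
floor = 23.
k_max = max(1, 23) = 23.

23


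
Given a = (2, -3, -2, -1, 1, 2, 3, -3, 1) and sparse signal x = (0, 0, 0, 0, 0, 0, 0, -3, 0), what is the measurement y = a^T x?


Non-zero terms: ['-3*-3']
Products: [9]
y = sum = 9.

9


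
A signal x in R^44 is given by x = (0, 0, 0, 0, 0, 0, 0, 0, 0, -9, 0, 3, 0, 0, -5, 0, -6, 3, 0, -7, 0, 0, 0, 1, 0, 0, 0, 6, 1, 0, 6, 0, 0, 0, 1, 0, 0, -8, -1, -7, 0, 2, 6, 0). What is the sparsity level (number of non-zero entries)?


Non-zero positions: [9, 11, 14, 16, 17, 19, 23, 27, 28, 30, 34, 37, 38, 39, 41, 42].
Sparsity = 16.

16


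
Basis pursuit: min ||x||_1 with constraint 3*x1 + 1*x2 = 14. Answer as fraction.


Axis intercepts:
  x1 = 14/3, x2 = 0: L1 = 14/3
  x1 = 0, x2 = 14: L1 = 14
x* = (14/3, 0)
||x*||_1 = 14/3.

14/3


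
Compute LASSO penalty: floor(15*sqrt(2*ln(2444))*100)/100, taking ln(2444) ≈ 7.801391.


ln(2444) ≈ 7.801391.
2*ln(n) ≈ 15.602782.
sqrt(2*ln(n)) ≈ sqrt(15.602782) ≈ 3.950036.
lambda ≈ 15*3.950036 = 59.25054.
floor(lambda*100)/100 = 59.25.

59.25


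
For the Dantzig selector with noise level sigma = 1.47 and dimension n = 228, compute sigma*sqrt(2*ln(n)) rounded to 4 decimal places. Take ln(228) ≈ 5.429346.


ln(228) ≈ 5.429346.
2*ln(n) ≈ 10.858692.
sqrt(2*ln(n)) ≈ sqrt(10.858692) ≈ 3.295253.
threshold ≈ 1.47*3.295253 = 4.84402191 ≈ 4.8440.

4.8440


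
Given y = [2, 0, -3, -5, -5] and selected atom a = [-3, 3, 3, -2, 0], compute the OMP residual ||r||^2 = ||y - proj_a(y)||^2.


a^T a = 31.
a^T y = -5.
coeff = -5/31 = -5/31.
||r||^2 = 1928/31.

1928/31


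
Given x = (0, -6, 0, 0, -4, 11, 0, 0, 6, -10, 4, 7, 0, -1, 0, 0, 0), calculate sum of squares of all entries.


Non-zero entries: [(1, -6), (4, -4), (5, 11), (8, 6), (9, -10), (10, 4), (11, 7), (13, -1)]
Squares: [36, 16, 121, 36, 100, 16, 49, 1]
||x||_2^2 = sum = 375.

375


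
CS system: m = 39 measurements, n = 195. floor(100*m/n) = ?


100*m/n = 100*39/195 ≈ 20.0.
floor = 20.

20


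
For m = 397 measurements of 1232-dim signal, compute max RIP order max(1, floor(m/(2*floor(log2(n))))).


floor(log2(1232)) = 10.
2*10 = 20.
m/(2*floor(log2(n))) = 397/20 ≈ 19.85.
floor = 19.
k = max(1, 19) = 19.

19


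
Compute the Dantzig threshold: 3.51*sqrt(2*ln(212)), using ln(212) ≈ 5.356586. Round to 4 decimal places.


ln(212) ≈ 5.356586.
2*ln(n) ≈ 10.713172.
sqrt(2*ln(n)) ≈ sqrt(10.713172) ≈ 3.273098.
threshold ≈ 3.51*3.273098 = 11.48857398 ≈ 11.4886.

11.4886


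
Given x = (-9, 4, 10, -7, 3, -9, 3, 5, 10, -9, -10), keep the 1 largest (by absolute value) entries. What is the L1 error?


Sorted |x_i| descending: [10, 10, 10, 9, 9, 9, 7, 5, 4, 3, 3]
Keep top 1: [10]
Tail entries: [10, 10, 9, 9, 9, 7, 5, 4, 3, 3]
L1 error = sum of tail = 69.

69


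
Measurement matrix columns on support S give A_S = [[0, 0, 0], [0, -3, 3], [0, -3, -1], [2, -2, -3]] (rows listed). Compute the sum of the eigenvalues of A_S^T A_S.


Sum of eigenvalues of A_S^T A_S = trace(A_S^T A_S) = sum of squared column norms of A_S.
A_S^T A_S diagonal: [4, 22, 19].
trace = 4 + 22 + 19 = 45.

45


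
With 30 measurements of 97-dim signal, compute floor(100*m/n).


100*m/n = 100*30/97 ≈ 30.9278.
floor = 30.

30


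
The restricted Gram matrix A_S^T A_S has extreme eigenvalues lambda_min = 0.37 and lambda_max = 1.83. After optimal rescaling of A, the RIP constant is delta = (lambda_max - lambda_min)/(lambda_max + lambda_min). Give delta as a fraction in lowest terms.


lambda_max - lambda_min = 1.83 - 0.37 = 1.46.
lambda_max + lambda_min = 1.83 + 0.37 = 2.20.
delta = 1.46/2.20 = 146/220 = 73/110.

73/110


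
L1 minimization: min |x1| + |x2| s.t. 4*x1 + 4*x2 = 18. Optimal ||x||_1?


Axis intercepts:
  x1 = 9/2, x2 = 0: L1 = 9/2
  x1 = 0, x2 = 9/2: L1 = 9/2
x* = (9/2, 0)
||x*||_1 = 9/2.

9/2


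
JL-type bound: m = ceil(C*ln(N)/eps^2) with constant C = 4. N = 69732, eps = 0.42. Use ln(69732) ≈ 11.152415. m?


ln(69732) ≈ 11.152415.
eps^2 = 0.42^2 = 0.1764.
C*ln(N)/eps^2 ≈ 4*11.152415/0.1764 ≈ 252.8892.
m = ceil(252.8892) = 253.

253


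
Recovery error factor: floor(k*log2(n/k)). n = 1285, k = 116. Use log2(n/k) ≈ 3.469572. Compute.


log2(n/k) = log2(1285/116) ≈ 3.469572.
k*log2(n/k) ≈ 116*3.469572 = 402.470352.
floor(402.470352) = 402.

402


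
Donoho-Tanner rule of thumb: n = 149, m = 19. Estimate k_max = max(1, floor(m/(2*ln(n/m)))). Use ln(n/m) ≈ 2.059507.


n/m = 149/19.
ln(n/m) ≈ 2.059507.
2*ln(n/m) ≈ 4.119014.
m/(2*ln(n/m)) ≈ 19/4.119014 ≈ 4.6128.
floor = 4.
k_max = max(1, 4) = 4.

4


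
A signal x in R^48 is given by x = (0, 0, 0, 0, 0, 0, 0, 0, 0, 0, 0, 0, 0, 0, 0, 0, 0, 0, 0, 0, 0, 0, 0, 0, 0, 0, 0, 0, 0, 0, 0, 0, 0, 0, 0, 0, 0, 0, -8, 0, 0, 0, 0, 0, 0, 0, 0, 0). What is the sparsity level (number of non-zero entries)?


Non-zero positions: [38].
Sparsity = 1.

1


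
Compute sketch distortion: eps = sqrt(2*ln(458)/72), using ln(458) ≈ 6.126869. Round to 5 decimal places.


ln(458) ≈ 6.126869.
2*ln(N)/m ≈ 2*6.126869/72 ≈ 0.17019081.
eps = sqrt(0.17019081) ≈ 0.4125419 ≈ 0.41254.

0.41254


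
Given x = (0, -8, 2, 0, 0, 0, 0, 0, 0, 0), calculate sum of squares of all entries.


Non-zero entries: [(1, -8), (2, 2)]
Squares: [64, 4]
||x||_2^2 = sum = 68.

68


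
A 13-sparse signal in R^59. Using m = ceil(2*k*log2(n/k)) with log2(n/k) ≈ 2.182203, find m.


log2(n/k) = log2(59/13) ≈ 2.182203.
2*k*log2(n/k) ≈ 2*13*2.182203 = 56.737278.
m = ceil(56.737278) = 57.

57


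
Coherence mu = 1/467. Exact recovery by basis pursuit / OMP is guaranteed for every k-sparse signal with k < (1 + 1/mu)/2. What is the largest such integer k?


1/mu = 467.
1 + 1/mu = 468.
(1 + 1/mu)/2 = 234 is an integer and the inequality is strict, so k_max = 234 - 1 = 233.

233


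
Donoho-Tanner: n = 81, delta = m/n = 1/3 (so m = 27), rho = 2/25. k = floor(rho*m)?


m = 1/3*81 = 27.
rho = 2/25.
rho*m = 2/25*27 = 2.16.
k = floor(2.16) = 2.

2


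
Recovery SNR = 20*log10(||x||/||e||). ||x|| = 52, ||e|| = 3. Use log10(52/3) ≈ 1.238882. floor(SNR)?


||x||/||e|| = 52/3.
log10(52/3) ≈ 1.238882.
20*log10(||x||/||e||) ≈ 20*1.238882 = 24.77764.
floor(24.77764) = 24.

24


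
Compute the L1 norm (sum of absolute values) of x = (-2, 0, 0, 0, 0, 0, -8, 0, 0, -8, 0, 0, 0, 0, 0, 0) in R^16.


Non-zero entries: [(0, -2), (6, -8), (9, -8)]
Absolute values: [2, 8, 8]
||x||_1 = sum = 18.

18


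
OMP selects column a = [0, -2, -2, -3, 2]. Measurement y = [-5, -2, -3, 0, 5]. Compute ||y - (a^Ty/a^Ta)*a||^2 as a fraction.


a^T a = 21.
a^T y = 20.
coeff = 20/21 = 20/21.
||r||^2 = 923/21.

923/21


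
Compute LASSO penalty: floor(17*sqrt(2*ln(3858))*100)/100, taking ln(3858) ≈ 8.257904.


ln(3858) ≈ 8.257904.
2*ln(n) ≈ 16.515808.
sqrt(2*ln(n)) ≈ sqrt(16.515808) ≈ 4.063965.
lambda ≈ 17*4.063965 = 69.087405.
floor(lambda*100)/100 = 69.08.

69.08


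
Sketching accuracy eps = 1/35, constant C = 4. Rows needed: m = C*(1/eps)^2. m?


1/eps = 35.
(1/eps)^2 = 1225.
m = 4*1225 = 4900.

4900


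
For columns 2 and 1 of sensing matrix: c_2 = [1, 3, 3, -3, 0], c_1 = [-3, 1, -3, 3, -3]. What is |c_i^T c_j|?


Inner product: 1*-3 + 3*1 + 3*-3 + -3*3 + 0*-3
Products: [-3, 3, -9, -9, 0]
Sum = -18.
|dot| = 18.

18


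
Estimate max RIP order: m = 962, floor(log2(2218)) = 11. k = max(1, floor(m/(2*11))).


floor(log2(2218)) = 11.
2*11 = 22.
m/(2*floor(log2(n))) = 962/22 ≈ 43.7273.
floor = 43.
k = max(1, 43) = 43.

43


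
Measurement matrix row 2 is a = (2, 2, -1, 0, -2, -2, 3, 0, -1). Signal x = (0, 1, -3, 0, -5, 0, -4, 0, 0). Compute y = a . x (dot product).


Non-zero terms: ['2*1', '-1*-3', '-2*-5', '3*-4']
Products: [2, 3, 10, -12]
y = sum = 3.

3


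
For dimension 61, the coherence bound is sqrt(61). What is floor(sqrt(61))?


7^2 = 49 <= 61 < 64 = 8^2, so 7 <= sqrt(61) < 8.
floor(sqrt(61)) = 7.

7


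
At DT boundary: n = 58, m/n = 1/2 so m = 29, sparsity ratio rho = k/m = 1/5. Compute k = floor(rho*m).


m = 1/2*58 = 29.
rho = 1/5.
rho*m = 1/5*29 = 5.8.
k = floor(5.8) = 5.

5


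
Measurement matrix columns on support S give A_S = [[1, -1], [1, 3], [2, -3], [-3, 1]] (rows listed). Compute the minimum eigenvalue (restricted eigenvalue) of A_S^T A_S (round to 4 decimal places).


A_S^T A_S = [[15, -7], [-7, 20]].
trace = 35.
det = 251.
disc = trace^2 - 4*det = 1225 - 4*251 = 221.
sqrt(221) ≈ 14.866069.
lam_min = (35 - sqrt(221))/2 ≈ (35 - 14.866069)/2 = 10.0669655 ≈ 10.0670.

10.0670


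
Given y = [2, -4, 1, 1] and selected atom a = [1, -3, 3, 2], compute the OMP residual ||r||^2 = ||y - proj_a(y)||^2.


a^T a = 23.
a^T y = 19.
coeff = 19/23 = 19/23.
||r||^2 = 145/23.

145/23


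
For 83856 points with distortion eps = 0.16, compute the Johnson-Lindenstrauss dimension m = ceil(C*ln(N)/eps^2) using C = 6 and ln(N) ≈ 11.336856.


ln(83856) ≈ 11.336856.
eps^2 = 0.16^2 = 0.0256.
C*ln(N)/eps^2 ≈ 6*11.336856/0.0256 ≈ 2657.0756.
m = ceil(2657.0756) = 2658.

2658


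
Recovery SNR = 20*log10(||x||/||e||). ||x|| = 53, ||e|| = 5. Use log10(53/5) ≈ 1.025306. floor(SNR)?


||x||/||e|| = 53/5.
log10(53/5) ≈ 1.025306.
20*log10(||x||/||e||) ≈ 20*1.025306 = 20.50612.
floor(20.50612) = 20.

20


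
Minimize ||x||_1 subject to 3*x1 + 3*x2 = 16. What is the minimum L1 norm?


Axis intercepts:
  x1 = 16/3, x2 = 0: L1 = 16/3
  x1 = 0, x2 = 16/3: L1 = 16/3
x* = (16/3, 0)
||x*||_1 = 16/3.

16/3


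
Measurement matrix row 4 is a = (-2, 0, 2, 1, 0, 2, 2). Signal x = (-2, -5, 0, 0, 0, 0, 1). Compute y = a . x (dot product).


Non-zero terms: ['-2*-2', '0*-5', '2*1']
Products: [4, 0, 2]
y = sum = 6.

6


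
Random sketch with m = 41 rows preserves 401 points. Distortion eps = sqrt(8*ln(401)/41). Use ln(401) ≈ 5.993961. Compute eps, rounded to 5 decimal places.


ln(401) ≈ 5.993961.
8*ln(N)/m ≈ 8*5.993961/41 ≈ 1.16955337.
eps = sqrt(1.16955337) ≈ 1.0814589 ≈ 1.08146.

1.08146


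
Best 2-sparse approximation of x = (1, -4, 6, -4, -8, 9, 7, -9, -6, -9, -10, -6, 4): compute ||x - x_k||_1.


Sorted |x_i| descending: [10, 9, 9, 9, 8, 7, 6, 6, 6, 4, 4, 4, 1]
Keep top 2: [10, 9]
Tail entries: [9, 9, 8, 7, 6, 6, 6, 4, 4, 4, 1]
L1 error = sum of tail = 64.

64


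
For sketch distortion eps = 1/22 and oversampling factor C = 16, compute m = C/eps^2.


1/eps = 22.
(1/eps)^2 = 484.
m = 16*484 = 7744.

7744


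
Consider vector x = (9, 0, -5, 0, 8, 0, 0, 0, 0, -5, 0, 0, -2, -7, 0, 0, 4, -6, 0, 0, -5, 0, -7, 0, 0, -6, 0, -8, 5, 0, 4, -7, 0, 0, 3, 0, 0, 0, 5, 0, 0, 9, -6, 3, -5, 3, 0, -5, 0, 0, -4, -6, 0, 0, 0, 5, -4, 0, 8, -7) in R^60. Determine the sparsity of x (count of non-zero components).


Non-zero positions: [0, 2, 4, 9, 12, 13, 16, 17, 20, 22, 25, 27, 28, 30, 31, 34, 38, 41, 42, 43, 44, 45, 47, 50, 51, 55, 56, 58, 59].
Sparsity = 29.

29


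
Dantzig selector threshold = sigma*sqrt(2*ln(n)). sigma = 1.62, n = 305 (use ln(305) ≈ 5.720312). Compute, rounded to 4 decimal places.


ln(305) ≈ 5.720312.
2*ln(n) ≈ 11.440624.
sqrt(2*ln(n)) ≈ sqrt(11.440624) ≈ 3.382399.
threshold ≈ 1.62*3.382399 = 5.47948638 ≈ 5.4795.

5.4795


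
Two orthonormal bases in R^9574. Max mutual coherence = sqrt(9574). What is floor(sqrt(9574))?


97^2 = 9409 <= 9574 < 9604 = 98^2, so 97 <= sqrt(9574) < 98.
floor(sqrt(9574)) = 97.

97


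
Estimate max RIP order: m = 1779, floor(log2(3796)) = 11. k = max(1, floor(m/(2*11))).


floor(log2(3796)) = 11.
2*11 = 22.
m/(2*floor(log2(n))) = 1779/22 ≈ 80.8636.
floor = 80.
k = max(1, 80) = 80.

80


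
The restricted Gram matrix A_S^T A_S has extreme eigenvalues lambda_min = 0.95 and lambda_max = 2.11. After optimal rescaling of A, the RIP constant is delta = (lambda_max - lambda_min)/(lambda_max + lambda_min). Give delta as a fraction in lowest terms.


lambda_max - lambda_min = 2.11 - 0.95 = 1.16.
lambda_max + lambda_min = 2.11 + 0.95 = 3.06.
delta = 1.16/3.06 = 116/306 = 58/153.

58/153


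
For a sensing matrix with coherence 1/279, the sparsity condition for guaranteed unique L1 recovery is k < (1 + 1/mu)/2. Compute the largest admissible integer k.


1/mu = 279.
1 + 1/mu = 280.
(1 + 1/mu)/2 = 140 is an integer and the inequality is strict, so k_max = 140 - 1 = 139.

139


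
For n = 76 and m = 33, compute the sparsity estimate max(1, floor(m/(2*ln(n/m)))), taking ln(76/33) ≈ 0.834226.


n/m = 76/33.
ln(n/m) ≈ 0.834226.
2*ln(n/m) ≈ 1.668452.
m/(2*ln(n/m)) ≈ 33/1.668452 ≈ 19.7788.
floor = 19.
k_max = max(1, 19) = 19.

19


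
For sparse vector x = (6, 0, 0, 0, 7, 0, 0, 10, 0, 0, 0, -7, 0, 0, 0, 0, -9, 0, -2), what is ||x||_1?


Non-zero entries: [(0, 6), (4, 7), (7, 10), (11, -7), (16, -9), (18, -2)]
Absolute values: [6, 7, 10, 7, 9, 2]
||x||_1 = sum = 41.

41


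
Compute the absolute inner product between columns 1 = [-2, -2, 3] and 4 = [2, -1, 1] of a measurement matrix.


Inner product: -2*2 + -2*-1 + 3*1
Products: [-4, 2, 3]
Sum = 1.
|dot| = 1.

1


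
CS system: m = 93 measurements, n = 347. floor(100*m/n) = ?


100*m/n = 100*93/347 ≈ 26.8012.
floor = 26.

26


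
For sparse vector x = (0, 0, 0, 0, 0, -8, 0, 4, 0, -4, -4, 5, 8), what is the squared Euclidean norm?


Non-zero entries: [(5, -8), (7, 4), (9, -4), (10, -4), (11, 5), (12, 8)]
Squares: [64, 16, 16, 16, 25, 64]
||x||_2^2 = sum = 201.

201


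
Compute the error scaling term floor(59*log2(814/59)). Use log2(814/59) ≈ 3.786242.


log2(n/k) = log2(814/59) ≈ 3.786242.
k*log2(n/k) ≈ 59*3.786242 = 223.388278.
floor(223.388278) = 223.

223


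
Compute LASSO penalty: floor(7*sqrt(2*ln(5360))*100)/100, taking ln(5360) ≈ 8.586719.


ln(5360) ≈ 8.586719.
2*ln(n) ≈ 17.173438.
sqrt(2*ln(n)) ≈ sqrt(17.173438) ≈ 4.144085.
lambda ≈ 7*4.144085 = 29.008595.
floor(lambda*100)/100 = 29.00.

29.00


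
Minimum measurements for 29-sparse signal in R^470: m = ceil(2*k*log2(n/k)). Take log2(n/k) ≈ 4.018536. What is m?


log2(n/k) = log2(470/29) ≈ 4.018536.
2*k*log2(n/k) ≈ 2*29*4.018536 = 233.075088.
m = ceil(233.075088) = 234.

234


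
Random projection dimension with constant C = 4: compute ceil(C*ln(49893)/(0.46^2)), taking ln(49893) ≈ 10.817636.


ln(49893) ≈ 10.817636.
eps^2 = 0.46^2 = 0.2116.
C*ln(N)/eps^2 ≈ 4*10.817636/0.2116 ≈ 204.4922.
m = ceil(204.4922) = 205.

205


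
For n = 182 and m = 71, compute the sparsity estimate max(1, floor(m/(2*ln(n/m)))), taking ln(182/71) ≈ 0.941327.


n/m = 182/71.
ln(n/m) ≈ 0.941327.
2*ln(n/m) ≈ 1.882654.
m/(2*ln(n/m)) ≈ 71/1.882654 ≈ 37.7127.
floor = 37.
k_max = max(1, 37) = 37.

37


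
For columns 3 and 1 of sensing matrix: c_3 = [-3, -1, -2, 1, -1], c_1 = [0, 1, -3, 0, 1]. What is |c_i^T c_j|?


Inner product: -3*0 + -1*1 + -2*-3 + 1*0 + -1*1
Products: [0, -1, 6, 0, -1]
Sum = 4.
|dot| = 4.

4


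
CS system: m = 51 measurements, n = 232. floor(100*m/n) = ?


100*m/n = 100*51/232 ≈ 21.9828.
floor = 21.

21


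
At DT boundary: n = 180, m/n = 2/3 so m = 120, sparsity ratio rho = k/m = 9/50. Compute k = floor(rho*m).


m = 2/3*180 = 120.
rho = 9/50.
rho*m = 9/50*120 = 21.6.
k = floor(21.6) = 21.

21


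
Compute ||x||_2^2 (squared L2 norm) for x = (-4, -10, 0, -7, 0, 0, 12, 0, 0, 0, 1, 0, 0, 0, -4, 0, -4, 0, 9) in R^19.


Non-zero entries: [(0, -4), (1, -10), (3, -7), (6, 12), (10, 1), (14, -4), (16, -4), (18, 9)]
Squares: [16, 100, 49, 144, 1, 16, 16, 81]
||x||_2^2 = sum = 423.

423
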